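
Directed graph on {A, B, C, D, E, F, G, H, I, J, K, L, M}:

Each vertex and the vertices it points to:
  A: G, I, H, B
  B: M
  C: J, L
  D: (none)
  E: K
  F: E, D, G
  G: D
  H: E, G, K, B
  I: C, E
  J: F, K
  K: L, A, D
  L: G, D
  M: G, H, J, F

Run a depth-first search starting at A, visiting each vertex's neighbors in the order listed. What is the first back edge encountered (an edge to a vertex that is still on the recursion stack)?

DFS from A (visiting each vertex's neighbors in the order listed); mark gray on enter, black on exit:
A gray
  G gray
    D gray
    D black
  G black
  I gray
    C gray
      J gray
        F gray
          E gray
            K gray
              L gray
                L→G: G black — skip
                L→D: D black — skip
              L black
              K→A: A is gray → back edge
First back edge: K → A.

K->A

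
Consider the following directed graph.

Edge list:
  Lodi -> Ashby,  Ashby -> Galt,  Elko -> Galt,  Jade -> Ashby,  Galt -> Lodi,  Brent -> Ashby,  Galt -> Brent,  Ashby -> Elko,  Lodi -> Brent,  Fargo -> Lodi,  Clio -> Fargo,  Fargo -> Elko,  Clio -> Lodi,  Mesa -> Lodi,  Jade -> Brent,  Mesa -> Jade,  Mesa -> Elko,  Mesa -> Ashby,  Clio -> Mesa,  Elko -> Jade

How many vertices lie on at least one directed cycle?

6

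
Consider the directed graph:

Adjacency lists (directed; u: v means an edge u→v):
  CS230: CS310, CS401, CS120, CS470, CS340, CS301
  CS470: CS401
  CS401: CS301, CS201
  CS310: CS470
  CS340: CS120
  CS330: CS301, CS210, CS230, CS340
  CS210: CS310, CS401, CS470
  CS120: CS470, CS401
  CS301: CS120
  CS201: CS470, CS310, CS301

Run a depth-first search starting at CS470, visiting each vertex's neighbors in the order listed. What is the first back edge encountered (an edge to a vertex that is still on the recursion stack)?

CS120→CS470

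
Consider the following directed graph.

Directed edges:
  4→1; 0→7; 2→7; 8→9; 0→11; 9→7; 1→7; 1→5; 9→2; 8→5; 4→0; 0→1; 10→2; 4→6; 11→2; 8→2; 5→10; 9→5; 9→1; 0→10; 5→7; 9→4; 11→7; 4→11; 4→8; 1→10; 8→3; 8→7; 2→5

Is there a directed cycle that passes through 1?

No

1 lies on a cycle iff there is a path from 1 back to itself.
Exploring from 1, it never reaches itself; equivalently, its strongly connected component is a singleton.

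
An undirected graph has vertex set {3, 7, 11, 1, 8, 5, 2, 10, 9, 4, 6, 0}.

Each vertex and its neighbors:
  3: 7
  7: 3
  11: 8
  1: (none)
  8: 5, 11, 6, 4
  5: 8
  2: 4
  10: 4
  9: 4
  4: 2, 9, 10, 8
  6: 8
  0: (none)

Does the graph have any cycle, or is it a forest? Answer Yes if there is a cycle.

No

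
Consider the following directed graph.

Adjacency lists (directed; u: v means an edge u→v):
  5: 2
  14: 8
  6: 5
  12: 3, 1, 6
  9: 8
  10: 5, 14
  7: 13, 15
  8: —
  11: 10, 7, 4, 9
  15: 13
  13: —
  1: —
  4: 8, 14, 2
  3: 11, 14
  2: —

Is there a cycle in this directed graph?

DFS with white/gray/black marking, starting from 13:
13 gray
13 black
5 gray
  2 gray
  2 black
5 black
14 gray
  8 gray
  8 black
14 black
6 gray
  6→5: 5 black — skip
6 black
12 gray
  3 gray
    11 gray
      10 gray
        10→5: 5 black — skip
        10→14: 14 black — skip
      10 black
      7 gray
        7→13: 13 black — skip
        15 gray
          15→13: 13 black — skip
        15 black
      7 black
      4 gray
        4→8: 8 black — skip
        4→14: 14 black — skip
        4→2: 2 black — skip
      4 black
      9 gray
        9→8: 8 black — skip
      9 black
    11 black
    3→14: 14 black — skip
  3 black
  1 gray
  1 black
  12→6: 6 black — skip
12 black
Every edge goes to a white or black vertex — no back edge, so the graph is acyclic.

No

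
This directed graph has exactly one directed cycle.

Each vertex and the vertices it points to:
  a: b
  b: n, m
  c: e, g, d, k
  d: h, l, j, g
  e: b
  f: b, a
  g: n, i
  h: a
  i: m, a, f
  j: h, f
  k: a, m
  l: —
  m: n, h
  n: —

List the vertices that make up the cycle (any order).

a, b, h, m

DFS with gray/black marking from h:
h gray
  a gray
    b gray
      n gray
      n black
      m gray
        m→n: n black — skip
        m→h: h is gray → back edge
Back edge closes the cycle h → a → b → m → h; its vertices are {a, b, h, m}.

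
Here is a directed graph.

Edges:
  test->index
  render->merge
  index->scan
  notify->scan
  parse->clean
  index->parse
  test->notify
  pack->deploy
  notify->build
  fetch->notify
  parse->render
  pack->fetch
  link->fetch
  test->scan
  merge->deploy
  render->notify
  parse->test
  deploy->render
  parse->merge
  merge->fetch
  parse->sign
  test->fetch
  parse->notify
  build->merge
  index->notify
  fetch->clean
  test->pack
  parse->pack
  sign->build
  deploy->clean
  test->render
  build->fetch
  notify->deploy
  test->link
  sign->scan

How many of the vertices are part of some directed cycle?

9

A vertex is on a directed cycle iff it belongs to a strongly connected component of size ≥ 2 (or has a self-loop).
The vertices on cycles are {test, build, fetch, index, merge, parse, deploy, notify, render} — 9 in total.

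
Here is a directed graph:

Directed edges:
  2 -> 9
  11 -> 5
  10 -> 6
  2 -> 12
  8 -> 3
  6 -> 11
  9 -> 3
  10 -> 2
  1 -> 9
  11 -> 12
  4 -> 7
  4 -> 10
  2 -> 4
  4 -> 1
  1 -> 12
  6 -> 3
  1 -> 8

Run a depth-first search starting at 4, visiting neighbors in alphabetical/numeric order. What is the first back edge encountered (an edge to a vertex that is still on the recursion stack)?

DFS from 4 (visiting neighbors in alphabetical/numeric order); mark gray on enter, black on exit:
4 gray
  1 gray
    8 gray
      3 gray
      3 black
    8 black
    9 gray
      9→3: 3 black — skip
    9 black
    12 gray
    12 black
  1 black
  7 gray
  7 black
  10 gray
    2 gray
      2→4: 4 is gray → back edge
First back edge: 2 → 4.

2->4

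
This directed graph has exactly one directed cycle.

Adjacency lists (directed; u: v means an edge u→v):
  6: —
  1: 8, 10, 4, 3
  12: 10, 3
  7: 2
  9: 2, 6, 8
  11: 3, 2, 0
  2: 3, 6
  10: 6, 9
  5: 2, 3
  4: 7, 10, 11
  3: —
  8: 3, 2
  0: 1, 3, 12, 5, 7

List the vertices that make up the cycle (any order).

DFS with gray/black marking from 0:
0 gray
  1 gray
    8 gray
      3 gray
      3 black
      2 gray
        2→3: 3 black — skip
        6 gray
        6 black
      2 black
    8 black
    10 gray
      10→6: 6 black — skip
      9 gray
        9→2: 2 black — skip
        9→6: 6 black — skip
        9→8: 8 black — skip
      9 black
    10 black
    4 gray
      7 gray
        7→2: 2 black — skip
      7 black
      4→10: 10 black — skip
      11 gray
        11→3: 3 black — skip
        11→2: 2 black — skip
        11→0: 0 is gray → back edge
Back edge closes the cycle 0 → 1 → 4 → 11 → 0; its vertices are {0, 1, 4, 11}.

0, 1, 4, 11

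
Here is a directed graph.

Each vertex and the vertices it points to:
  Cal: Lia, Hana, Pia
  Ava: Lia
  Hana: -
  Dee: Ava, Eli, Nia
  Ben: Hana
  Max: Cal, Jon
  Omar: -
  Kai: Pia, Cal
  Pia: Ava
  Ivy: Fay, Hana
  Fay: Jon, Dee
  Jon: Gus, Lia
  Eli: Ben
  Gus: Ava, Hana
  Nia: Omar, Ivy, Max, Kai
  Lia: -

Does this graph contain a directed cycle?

DFS with white/gray/black marking, starting from Pia:
Pia gray
  Ava gray
    Lia gray
    Lia black
  Ava black
Pia black
Cal gray
  Cal→Lia: Lia black — skip
  Hana gray
  Hana black
  Cal→Pia: Pia black — skip
Cal black
Dee gray
  Dee→Ava: Ava black — skip
  Eli gray
    Ben gray
      Ben→Hana: Hana black — skip
    Ben black
  Eli black
  Nia gray
    Omar gray
    Omar black
    Ivy gray
      Fay gray
        Jon gray
          Gus gray
            Gus→Ava: Ava black — skip
            Gus→Hana: Hana black — skip
          Gus black
          Jon→Lia: Lia black — skip
        Jon black
        Fay→Dee: Dee is gray → back edge
Back edge found, so a cycle exists: Dee → Nia → Ivy → Fay → Dee.

Yes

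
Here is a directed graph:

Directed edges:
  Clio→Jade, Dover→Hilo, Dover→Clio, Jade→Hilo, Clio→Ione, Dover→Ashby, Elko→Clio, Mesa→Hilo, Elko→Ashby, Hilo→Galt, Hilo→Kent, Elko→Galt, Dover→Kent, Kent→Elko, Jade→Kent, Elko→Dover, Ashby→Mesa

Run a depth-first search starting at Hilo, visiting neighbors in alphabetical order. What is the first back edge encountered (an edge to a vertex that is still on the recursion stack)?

Mesa→Hilo

DFS from Hilo (visiting neighbors in alphabetical order); mark gray on enter, black on exit:
Hilo gray
  Galt gray
  Galt black
  Kent gray
    Elko gray
      Ashby gray
        Mesa gray
          Mesa→Hilo: Hilo is gray → back edge
First back edge: Mesa → Hilo.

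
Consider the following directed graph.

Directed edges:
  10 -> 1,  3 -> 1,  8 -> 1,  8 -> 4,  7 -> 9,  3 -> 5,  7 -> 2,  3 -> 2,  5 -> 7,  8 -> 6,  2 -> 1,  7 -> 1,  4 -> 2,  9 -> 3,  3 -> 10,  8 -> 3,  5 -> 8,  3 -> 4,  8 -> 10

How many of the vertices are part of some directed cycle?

A vertex is on a directed cycle iff it belongs to a strongly connected component of size ≥ 2 (or has a self-loop).
The vertices on cycles are {3, 5, 7, 8, 9} — 5 in total.

5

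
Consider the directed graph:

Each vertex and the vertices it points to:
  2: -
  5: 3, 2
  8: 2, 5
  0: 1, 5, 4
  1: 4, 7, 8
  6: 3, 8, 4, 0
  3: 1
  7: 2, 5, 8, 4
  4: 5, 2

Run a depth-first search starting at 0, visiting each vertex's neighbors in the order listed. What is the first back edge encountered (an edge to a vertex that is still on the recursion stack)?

DFS from 0 (visiting each vertex's neighbors in the order listed); mark gray on enter, black on exit:
0 gray
  1 gray
    4 gray
      5 gray
        3 gray
          3→1: 1 is gray → back edge
First back edge: 3 → 1.

3→1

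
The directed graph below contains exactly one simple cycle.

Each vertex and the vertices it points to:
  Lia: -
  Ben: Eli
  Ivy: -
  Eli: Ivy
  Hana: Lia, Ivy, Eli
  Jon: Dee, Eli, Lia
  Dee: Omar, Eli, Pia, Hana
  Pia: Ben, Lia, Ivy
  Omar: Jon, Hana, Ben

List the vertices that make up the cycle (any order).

Dee, Jon, Omar

DFS with gray/black marking from Jon:
Jon gray
  Dee gray
    Omar gray
      Omar→Jon: Jon is gray → back edge
Back edge closes the cycle Jon → Dee → Omar → Jon; its vertices are {Dee, Jon, Omar}.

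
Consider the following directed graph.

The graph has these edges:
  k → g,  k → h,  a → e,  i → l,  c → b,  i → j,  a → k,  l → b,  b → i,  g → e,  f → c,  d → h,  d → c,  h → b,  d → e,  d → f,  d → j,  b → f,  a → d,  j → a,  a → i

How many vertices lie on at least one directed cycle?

A vertex is on a directed cycle iff it belongs to a strongly connected component of size ≥ 2 (or has a self-loop).
The vertices on cycles are {a, b, c, d, f, h, i, j, k, l} — 10 in total.

10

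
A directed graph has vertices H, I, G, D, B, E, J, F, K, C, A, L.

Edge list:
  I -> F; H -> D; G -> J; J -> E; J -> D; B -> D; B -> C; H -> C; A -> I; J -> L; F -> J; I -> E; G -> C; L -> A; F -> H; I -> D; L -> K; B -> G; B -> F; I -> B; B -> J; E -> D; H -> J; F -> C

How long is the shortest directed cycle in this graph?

5

For each vertex v, BFS finds the shortest path from v back to v.
The shortest such closed walk is L → A → I → F → J → L, length 5.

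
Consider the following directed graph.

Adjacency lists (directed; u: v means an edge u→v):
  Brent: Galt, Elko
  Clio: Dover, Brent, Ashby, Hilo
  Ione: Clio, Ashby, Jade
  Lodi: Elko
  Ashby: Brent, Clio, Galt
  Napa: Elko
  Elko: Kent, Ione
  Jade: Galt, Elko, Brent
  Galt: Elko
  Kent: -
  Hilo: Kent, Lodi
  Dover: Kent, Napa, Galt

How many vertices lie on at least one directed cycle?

11

A vertex is on a directed cycle iff it belongs to a strongly connected component of size ≥ 2 (or has a self-loop).
The vertices on cycles are {Clio, Elko, Galt, Hilo, Ione, Jade, Lodi, Napa, Ashby, Brent, Dover} — 11 in total.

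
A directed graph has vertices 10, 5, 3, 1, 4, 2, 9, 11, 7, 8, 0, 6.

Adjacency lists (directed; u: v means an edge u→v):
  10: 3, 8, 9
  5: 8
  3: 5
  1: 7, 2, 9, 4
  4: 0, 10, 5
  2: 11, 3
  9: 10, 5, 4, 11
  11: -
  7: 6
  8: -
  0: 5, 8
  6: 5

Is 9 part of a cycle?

Yes

9 is on a cycle iff 9 can reach itself via ≥1 edge.
9 → 10 → 9 — yes.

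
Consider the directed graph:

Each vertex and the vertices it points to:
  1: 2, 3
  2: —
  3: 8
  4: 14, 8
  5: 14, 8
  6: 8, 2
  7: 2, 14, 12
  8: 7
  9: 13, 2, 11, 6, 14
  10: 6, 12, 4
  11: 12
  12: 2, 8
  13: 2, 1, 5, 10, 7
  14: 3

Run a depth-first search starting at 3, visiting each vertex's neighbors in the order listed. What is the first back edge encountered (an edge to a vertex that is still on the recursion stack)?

DFS from 3 (visiting each vertex's neighbors in the order listed); mark gray on enter, black on exit:
3 gray
  8 gray
    7 gray
      2 gray
      2 black
      14 gray
        14→3: 3 is gray → back edge
First back edge: 14 → 3.

14→3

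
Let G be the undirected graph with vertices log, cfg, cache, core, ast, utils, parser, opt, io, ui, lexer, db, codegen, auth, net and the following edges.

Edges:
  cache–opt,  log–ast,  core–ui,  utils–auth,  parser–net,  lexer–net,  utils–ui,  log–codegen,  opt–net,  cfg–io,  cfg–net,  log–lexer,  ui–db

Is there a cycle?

No

DFS, tracking each vertex's parent; an edge to a visited non-parent vertex closes a cycle.
Start from core:
visit core (parent –)
  visit ui (parent core)
    visit db (parent ui)
      db–ui: parent, skip
    ui–core: parent, skip
    visit utils (parent ui)
      visit auth (parent utils)
        auth–utils: parent, skip
      utils–ui: parent, skip
visit log (parent –)
  visit ast (parent log)
    ast–log: parent, skip
  visit codegen (parent log)
    codegen–log: parent, skip
  visit lexer (parent log)
    visit net (parent lexer)
      visit opt (parent net)
        visit cache (parent opt)
          cache–opt: parent, skip
        opt–net: parent, skip
      visit parser (parent net)
        parser–net: parent, skip
      net–lexer: parent, skip
      visit cfg (parent net)
        visit io (parent cfg)
          io–cfg: parent, skip
        cfg–net: parent, skip
    lexer–log: parent, skip
No non-parent visited neighbor found — the graph is a forest.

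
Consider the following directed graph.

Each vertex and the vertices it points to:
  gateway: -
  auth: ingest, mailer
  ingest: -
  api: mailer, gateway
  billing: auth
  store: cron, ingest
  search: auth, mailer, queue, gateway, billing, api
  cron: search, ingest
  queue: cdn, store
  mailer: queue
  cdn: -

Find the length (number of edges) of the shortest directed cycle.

4

For each vertex v, BFS finds the shortest path from v back to v.
The shortest such closed walk is search → queue → store → cron → search, length 4.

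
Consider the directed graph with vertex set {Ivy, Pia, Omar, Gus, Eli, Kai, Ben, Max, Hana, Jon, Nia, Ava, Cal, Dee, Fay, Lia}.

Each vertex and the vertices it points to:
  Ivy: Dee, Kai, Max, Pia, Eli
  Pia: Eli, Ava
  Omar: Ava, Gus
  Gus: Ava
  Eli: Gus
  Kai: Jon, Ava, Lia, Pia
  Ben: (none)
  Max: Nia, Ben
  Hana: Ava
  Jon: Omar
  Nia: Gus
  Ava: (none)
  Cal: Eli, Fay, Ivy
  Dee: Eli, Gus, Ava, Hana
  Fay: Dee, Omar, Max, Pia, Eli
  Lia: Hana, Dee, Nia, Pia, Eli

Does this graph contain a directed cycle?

No

DFS with white/gray/black marking, starting from Lia:
Lia gray
  Hana gray
    Ava gray
    Ava black
  Hana black
  Dee gray
    Eli gray
      Gus gray
        Gus→Ava: Ava black — skip
      Gus black
    Eli black
    Dee→Gus: Gus black — skip
    Dee→Ava: Ava black — skip
    Dee→Hana: Hana black — skip
  Dee black
  Nia gray
    Nia→Gus: Gus black — skip
  Nia black
  Pia gray
    Pia→Eli: Eli black — skip
    Pia→Ava: Ava black — skip
  Pia black
  Lia→Eli: Eli black — skip
Lia black
Ivy gray
  Ivy→Dee: Dee black — skip
  Kai gray
    Jon gray
      Omar gray
        Omar→Ava: Ava black — skip
        Omar→Gus: Gus black — skip
      Omar black
    Jon black
    Kai→Ava: Ava black — skip
    Kai→Lia: Lia black — skip
    Kai→Pia: Pia black — skip
  Kai black
  Max gray
    Max→Nia: Nia black — skip
    Ben gray
    Ben black
  Max black
  Ivy→Pia: Pia black — skip
  Ivy→Eli: Eli black — skip
Ivy black
Cal gray
  Cal→Eli: Eli black — skip
  Fay gray
    Fay→Dee: Dee black — skip
    Fay→Omar: Omar black — skip
    Fay→Max: Max black — skip
    Fay→Pia: Pia black — skip
    Fay→Eli: Eli black — skip
  Fay black
  Cal→Ivy: Ivy black — skip
Cal black
Every edge goes to a white or black vertex — no back edge, so the graph is acyclic.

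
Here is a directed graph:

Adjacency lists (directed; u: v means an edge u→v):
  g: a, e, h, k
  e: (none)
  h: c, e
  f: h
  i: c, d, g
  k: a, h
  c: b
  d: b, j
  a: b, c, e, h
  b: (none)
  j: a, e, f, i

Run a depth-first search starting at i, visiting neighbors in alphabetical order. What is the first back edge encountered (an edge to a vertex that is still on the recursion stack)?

j→i

DFS from i (visiting neighbors in alphabetical order); mark gray on enter, black on exit:
i gray
  c gray
    b gray
    b black
  c black
  d gray
    d→b: b black — skip
    j gray
      a gray
        a→b: b black — skip
        a→c: c black — skip
        e gray
        e black
        h gray
          h→c: c black — skip
          h→e: e black — skip
        h black
      a black
      j→e: e black — skip
      f gray
        f→h: h black — skip
      f black
      j→i: i is gray → back edge
First back edge: j → i.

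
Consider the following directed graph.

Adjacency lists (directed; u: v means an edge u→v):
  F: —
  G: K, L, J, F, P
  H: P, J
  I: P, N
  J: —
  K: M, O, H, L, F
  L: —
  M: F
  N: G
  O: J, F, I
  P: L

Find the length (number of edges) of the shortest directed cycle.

5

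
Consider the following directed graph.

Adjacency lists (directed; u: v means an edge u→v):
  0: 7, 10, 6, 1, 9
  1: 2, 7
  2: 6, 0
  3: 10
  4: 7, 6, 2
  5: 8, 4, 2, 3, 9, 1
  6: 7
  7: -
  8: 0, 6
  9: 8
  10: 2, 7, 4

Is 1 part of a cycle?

Yes

1 is on a cycle iff 1 can reach itself via ≥1 edge.
1 → 2 → 0 → 1 — yes.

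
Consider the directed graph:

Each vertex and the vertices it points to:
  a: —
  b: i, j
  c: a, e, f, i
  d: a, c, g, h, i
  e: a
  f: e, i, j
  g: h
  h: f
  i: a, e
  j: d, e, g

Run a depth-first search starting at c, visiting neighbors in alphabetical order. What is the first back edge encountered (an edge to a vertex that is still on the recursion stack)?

d->c

DFS from c (visiting neighbors in alphabetical order); mark gray on enter, black on exit:
c gray
  a gray
  a black
  e gray
    e→a: a black — skip
  e black
  f gray
    f→e: e black — skip
    i gray
      i→a: a black — skip
      i→e: e black — skip
    i black
    j gray
      d gray
        d→a: a black — skip
        d→c: c is gray → back edge
First back edge: d → c.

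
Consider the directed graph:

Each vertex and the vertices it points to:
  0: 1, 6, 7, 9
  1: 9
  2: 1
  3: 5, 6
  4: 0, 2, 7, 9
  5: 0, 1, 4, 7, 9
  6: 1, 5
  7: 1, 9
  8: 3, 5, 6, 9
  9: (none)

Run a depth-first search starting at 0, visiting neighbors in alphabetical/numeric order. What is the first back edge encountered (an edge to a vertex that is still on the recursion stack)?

DFS from 0 (visiting neighbors in alphabetical/numeric order); mark gray on enter, black on exit:
0 gray
  1 gray
    9 gray
    9 black
  1 black
  6 gray
    6→1: 1 black — skip
    5 gray
      5→0: 0 is gray → back edge
First back edge: 5 → 0.

5->0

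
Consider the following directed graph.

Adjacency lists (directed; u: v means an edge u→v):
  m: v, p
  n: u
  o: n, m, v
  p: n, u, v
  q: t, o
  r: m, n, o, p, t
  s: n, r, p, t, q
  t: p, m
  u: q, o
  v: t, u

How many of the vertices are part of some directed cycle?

8

A vertex is on a directed cycle iff it belongs to a strongly connected component of size ≥ 2 (or has a self-loop).
The vertices on cycles are {m, n, o, p, q, t, u, v} — 8 in total.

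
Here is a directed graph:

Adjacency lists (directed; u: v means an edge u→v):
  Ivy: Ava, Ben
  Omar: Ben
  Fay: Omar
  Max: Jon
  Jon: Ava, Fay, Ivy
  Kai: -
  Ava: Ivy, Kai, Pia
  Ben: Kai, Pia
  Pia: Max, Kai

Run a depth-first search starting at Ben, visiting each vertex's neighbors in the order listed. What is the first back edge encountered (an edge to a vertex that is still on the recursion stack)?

Ivy->Ava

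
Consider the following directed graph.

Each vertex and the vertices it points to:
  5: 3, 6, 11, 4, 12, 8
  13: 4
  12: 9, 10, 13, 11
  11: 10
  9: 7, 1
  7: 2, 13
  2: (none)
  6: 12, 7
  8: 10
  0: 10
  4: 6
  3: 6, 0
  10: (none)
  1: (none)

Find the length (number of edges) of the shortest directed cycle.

4

For each vertex v, BFS finds the shortest path from v back to v.
The shortest such closed walk is 12 → 13 → 4 → 6 → 12, length 4.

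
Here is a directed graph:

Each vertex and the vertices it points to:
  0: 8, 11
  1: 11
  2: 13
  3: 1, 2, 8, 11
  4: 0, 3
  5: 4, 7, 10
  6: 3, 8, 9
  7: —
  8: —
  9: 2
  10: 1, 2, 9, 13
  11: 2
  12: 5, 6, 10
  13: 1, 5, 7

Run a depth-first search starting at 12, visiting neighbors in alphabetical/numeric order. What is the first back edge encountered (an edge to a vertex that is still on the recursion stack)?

DFS from 12 (visiting neighbors in alphabetical/numeric order); mark gray on enter, black on exit:
12 gray
  5 gray
    4 gray
      0 gray
        8 gray
        8 black
        11 gray
          2 gray
            13 gray
              1 gray
                1→11: 11 is gray → back edge
First back edge: 1 → 11.

1→11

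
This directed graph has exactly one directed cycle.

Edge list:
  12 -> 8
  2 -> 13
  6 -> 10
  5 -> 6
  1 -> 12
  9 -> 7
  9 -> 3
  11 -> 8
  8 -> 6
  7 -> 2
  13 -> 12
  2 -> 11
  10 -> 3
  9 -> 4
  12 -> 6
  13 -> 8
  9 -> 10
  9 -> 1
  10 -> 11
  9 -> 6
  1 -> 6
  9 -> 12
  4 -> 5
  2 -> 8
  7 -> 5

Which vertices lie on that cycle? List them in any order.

6, 8, 10, 11

DFS with gray/black marking from 10:
10 gray
  3 gray
  3 black
  11 gray
    8 gray
      6 gray
        6→10: 10 is gray → back edge
Back edge closes the cycle 10 → 11 → 8 → 6 → 10; its vertices are {6, 8, 10, 11}.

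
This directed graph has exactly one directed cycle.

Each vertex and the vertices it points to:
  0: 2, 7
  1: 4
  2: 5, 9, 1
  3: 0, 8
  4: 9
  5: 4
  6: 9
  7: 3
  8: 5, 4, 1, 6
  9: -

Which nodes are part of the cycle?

0, 3, 7

DFS with gray/black marking from 0:
0 gray
  2 gray
    5 gray
      4 gray
        9 gray
        9 black
      4 black
    5 black
    2→9: 9 black — skip
    1 gray
      1→4: 4 black — skip
    1 black
  2 black
  7 gray
    3 gray
      3→0: 0 is gray → back edge
Back edge closes the cycle 0 → 7 → 3 → 0; its vertices are {0, 3, 7}.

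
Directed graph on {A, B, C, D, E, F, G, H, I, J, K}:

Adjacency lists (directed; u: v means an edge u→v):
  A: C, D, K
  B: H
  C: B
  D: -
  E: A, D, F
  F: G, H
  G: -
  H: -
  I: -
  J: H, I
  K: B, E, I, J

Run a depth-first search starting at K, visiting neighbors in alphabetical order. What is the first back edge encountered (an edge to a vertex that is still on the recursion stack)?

A->K

DFS from K (visiting neighbors in alphabetical order); mark gray on enter, black on exit:
K gray
  B gray
    H gray
    H black
  B black
  E gray
    A gray
      C gray
        C→B: B black — skip
      C black
      D gray
      D black
      A→K: K is gray → back edge
First back edge: A → K.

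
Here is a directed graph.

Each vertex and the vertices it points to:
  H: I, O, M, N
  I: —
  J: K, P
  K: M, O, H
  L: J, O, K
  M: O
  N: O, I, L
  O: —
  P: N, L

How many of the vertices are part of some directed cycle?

6

A vertex is on a directed cycle iff it belongs to a strongly connected component of size ≥ 2 (or has a self-loop).
The vertices on cycles are {H, J, K, L, N, P} — 6 in total.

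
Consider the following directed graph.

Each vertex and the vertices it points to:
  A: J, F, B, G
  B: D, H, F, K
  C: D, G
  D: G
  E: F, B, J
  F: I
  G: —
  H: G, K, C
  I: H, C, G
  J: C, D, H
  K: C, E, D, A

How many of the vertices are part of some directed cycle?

8

A vertex is on a directed cycle iff it belongs to a strongly connected component of size ≥ 2 (or has a self-loop).
The vertices on cycles are {A, B, E, F, H, I, J, K} — 8 in total.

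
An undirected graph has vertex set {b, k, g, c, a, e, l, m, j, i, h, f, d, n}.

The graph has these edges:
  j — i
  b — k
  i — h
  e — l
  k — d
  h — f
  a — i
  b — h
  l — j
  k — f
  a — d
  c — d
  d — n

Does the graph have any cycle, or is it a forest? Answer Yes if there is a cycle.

Yes

DFS, tracking each vertex's parent; an edge to a visited non-parent vertex closes a cycle.
Start from g:
visit g (parent –)
visit b (parent –)
  visit k (parent b)
    k–b: parent, skip
    visit f (parent k)
      visit h (parent f)
        h–f: parent, skip
        h–b: b visited and ≠ parent → cycle
Cycle: b – k – f – h – b.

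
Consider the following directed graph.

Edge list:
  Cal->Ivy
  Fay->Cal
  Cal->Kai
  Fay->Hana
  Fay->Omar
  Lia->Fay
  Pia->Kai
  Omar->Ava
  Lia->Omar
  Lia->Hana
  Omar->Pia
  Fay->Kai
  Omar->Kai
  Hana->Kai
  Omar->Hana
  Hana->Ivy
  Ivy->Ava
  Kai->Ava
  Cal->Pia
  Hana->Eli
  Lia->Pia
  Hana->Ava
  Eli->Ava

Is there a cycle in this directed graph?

No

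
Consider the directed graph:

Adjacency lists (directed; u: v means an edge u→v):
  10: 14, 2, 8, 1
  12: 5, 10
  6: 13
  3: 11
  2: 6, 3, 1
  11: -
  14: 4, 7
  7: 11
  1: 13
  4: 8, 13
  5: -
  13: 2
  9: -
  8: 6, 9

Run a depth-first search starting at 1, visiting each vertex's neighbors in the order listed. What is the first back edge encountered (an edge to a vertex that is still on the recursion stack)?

DFS from 1 (visiting each vertex's neighbors in the order listed); mark gray on enter, black on exit:
1 gray
  13 gray
    2 gray
      6 gray
        6→13: 13 is gray → back edge
First back edge: 6 → 13.

6→13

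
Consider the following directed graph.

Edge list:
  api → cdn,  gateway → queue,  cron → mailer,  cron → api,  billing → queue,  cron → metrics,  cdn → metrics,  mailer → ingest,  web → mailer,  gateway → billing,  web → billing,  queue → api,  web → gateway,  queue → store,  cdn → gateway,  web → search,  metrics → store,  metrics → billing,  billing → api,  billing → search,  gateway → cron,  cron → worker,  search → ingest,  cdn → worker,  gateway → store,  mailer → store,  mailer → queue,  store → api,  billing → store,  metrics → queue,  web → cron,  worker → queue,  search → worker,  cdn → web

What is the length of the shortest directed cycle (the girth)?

For each vertex v, BFS finds the shortest path from v back to v.
The shortest such closed walk is cdn → worker → queue → api → cdn, length 4.

4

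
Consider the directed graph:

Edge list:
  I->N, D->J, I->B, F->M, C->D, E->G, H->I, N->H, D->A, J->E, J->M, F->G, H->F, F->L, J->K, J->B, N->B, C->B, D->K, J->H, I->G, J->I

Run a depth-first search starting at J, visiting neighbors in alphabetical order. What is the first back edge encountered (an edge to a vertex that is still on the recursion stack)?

DFS from J (visiting neighbors in alphabetical order); mark gray on enter, black on exit:
J gray
  B gray
  B black
  E gray
    G gray
    G black
  E black
  H gray
    F gray
      F→G: G black — skip
      L gray
      L black
      M gray
      M black
    F black
    I gray
      I→B: B black — skip
      I→G: G black — skip
      N gray
        N→B: B black — skip
        N→H: H is gray → back edge
First back edge: N → H.

N->H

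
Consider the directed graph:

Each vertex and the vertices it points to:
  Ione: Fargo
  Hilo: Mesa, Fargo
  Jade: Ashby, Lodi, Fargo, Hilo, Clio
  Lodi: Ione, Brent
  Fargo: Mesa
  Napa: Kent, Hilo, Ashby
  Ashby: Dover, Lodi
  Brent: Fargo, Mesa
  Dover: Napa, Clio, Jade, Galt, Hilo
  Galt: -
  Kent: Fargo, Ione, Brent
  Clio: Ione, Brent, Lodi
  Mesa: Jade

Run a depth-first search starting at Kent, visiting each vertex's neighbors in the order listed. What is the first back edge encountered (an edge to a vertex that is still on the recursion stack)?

Napa->Kent

DFS from Kent (visiting each vertex's neighbors in the order listed); mark gray on enter, black on exit:
Kent gray
  Fargo gray
    Mesa gray
      Jade gray
        Ashby gray
          Dover gray
            Napa gray
              Napa→Kent: Kent is gray → back edge
First back edge: Napa → Kent.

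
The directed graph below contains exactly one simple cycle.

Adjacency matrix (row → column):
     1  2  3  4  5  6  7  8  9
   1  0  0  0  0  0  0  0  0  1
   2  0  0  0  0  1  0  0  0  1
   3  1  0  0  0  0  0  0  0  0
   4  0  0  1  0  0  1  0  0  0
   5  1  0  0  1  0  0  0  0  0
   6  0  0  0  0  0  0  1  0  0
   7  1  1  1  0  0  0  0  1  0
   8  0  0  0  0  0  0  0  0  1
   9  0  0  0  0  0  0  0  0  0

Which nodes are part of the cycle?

2, 4, 5, 6, 7

DFS with gray/black marking from 4:
4 gray
  3 gray
    1 gray
      9 gray
      9 black
    1 black
  3 black
  6 gray
    7 gray
      2 gray
        2→9: 9 black — skip
        5 gray
          5→1: 1 black — skip
          5→4: 4 is gray → back edge
Back edge closes the cycle 4 → 6 → 7 → 2 → 5 → 4; its vertices are {2, 4, 5, 6, 7}.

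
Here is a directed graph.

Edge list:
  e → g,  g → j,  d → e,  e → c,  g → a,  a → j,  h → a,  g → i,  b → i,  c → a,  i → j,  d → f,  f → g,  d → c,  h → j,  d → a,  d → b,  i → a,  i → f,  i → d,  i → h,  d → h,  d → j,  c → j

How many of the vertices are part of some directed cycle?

A vertex is on a directed cycle iff it belongs to a strongly connected component of size ≥ 2 (or has a self-loop).
The vertices on cycles are {b, d, e, f, g, i} — 6 in total.

6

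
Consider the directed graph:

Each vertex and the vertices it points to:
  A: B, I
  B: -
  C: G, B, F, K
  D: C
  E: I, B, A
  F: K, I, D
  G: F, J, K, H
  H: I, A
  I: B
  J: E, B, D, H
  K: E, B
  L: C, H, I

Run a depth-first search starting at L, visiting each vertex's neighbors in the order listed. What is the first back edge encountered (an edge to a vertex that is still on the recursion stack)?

D→C

DFS from L (visiting each vertex's neighbors in the order listed); mark gray on enter, black on exit:
L gray
  C gray
    G gray
      F gray
        K gray
          E gray
            I gray
              B gray
              B black
            I black
            E→B: B black — skip
            A gray
              A→B: B black — skip
              A→I: I black — skip
            A black
          E black
          K→B: B black — skip
        K black
        F→I: I black — skip
        D gray
          D→C: C is gray → back edge
First back edge: D → C.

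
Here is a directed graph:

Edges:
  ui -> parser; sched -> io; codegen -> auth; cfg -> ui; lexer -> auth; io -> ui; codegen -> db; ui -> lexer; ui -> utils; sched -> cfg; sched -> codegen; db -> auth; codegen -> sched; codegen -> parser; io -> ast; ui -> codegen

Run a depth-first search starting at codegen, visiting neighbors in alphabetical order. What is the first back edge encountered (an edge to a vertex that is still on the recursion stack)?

ui->codegen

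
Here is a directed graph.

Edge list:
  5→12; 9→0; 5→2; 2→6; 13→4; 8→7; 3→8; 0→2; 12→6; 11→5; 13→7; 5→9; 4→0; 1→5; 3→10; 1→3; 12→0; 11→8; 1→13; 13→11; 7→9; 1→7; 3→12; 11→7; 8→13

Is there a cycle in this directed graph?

DFS with white/gray/black marking, starting from 13:
13 gray
  11 gray
    5 gray
      12 gray
        0 gray
          2 gray
            6 gray
            6 black
          2 black
        0 black
        12→6: 6 black — skip
      12 black
      5→2: 2 black — skip
      9 gray
        9→0: 0 black — skip
      9 black
    5 black
    8 gray
      7 gray
        7→9: 9 black — skip
      7 black
      8→13: 13 is gray → back edge
Back edge found, so a cycle exists: 13 → 11 → 8 → 13.

Yes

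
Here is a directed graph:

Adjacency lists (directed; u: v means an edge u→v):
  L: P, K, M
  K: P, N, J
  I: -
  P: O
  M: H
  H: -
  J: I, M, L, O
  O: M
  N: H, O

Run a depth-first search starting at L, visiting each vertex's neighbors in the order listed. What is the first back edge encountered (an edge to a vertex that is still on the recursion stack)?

J->L

DFS from L (visiting each vertex's neighbors in the order listed); mark gray on enter, black on exit:
L gray
  P gray
    O gray
      M gray
        H gray
        H black
      M black
    O black
  P black
  K gray
    K→P: P black — skip
    N gray
      N→H: H black — skip
      N→O: O black — skip
    N black
    J gray
      I gray
      I black
      J→M: M black — skip
      J→L: L is gray → back edge
First back edge: J → L.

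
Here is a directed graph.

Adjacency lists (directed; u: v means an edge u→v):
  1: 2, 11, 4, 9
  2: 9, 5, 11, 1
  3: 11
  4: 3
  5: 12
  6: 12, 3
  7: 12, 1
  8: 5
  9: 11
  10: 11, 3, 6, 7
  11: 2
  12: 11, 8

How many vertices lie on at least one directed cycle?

9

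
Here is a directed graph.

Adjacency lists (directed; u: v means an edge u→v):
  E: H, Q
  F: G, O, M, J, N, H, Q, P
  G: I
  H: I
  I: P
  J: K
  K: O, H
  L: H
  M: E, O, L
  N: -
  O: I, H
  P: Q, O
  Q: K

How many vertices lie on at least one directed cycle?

6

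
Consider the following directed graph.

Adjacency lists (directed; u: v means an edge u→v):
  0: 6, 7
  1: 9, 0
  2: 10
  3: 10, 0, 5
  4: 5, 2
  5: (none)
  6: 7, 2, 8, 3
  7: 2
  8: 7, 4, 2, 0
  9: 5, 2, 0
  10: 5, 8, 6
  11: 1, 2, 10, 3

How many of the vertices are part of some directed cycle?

A vertex is on a directed cycle iff it belongs to a strongly connected component of size ≥ 2 (or has a self-loop).
The vertices on cycles are {0, 2, 3, 4, 6, 7, 8, 10} — 8 in total.

8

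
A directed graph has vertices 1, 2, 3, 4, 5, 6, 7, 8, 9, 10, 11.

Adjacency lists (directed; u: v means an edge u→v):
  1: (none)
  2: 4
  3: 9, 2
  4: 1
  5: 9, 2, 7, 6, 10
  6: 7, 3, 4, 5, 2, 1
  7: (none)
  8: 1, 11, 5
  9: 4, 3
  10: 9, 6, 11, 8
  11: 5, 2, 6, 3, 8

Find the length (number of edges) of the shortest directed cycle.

For each vertex v, BFS finds the shortest path from v back to v.
The shortest such closed walk is 8 → 11 → 8, length 2.

2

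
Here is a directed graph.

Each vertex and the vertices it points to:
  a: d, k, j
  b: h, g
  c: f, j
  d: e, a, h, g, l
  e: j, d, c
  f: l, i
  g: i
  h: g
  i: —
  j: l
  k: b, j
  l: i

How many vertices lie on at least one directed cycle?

A vertex is on a directed cycle iff it belongs to a strongly connected component of size ≥ 2 (or has a self-loop).
The vertices on cycles are {a, d, e} — 3 in total.

3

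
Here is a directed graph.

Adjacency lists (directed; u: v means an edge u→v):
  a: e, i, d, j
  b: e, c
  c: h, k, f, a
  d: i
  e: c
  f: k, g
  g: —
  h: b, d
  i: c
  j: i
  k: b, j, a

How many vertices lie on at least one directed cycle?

10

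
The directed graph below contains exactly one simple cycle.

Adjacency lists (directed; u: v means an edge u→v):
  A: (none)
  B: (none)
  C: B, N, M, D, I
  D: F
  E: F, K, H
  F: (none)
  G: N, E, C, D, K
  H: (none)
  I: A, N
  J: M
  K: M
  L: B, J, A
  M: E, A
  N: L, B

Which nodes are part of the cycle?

E, K, M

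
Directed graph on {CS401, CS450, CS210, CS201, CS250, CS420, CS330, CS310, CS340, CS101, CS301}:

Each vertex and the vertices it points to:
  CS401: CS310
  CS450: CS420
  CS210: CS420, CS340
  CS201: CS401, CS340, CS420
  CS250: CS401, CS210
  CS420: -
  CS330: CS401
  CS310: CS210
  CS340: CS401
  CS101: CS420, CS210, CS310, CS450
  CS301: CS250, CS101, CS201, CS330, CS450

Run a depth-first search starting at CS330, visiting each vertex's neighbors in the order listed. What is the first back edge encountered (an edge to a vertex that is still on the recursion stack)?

DFS from CS330 (visiting each vertex's neighbors in the order listed); mark gray on enter, black on exit:
CS330 gray
  CS401 gray
    CS310 gray
      CS210 gray
        CS420 gray
        CS420 black
        CS340 gray
          CS340→CS401: CS401 is gray → back edge
First back edge: CS340 → CS401.

CS340→CS401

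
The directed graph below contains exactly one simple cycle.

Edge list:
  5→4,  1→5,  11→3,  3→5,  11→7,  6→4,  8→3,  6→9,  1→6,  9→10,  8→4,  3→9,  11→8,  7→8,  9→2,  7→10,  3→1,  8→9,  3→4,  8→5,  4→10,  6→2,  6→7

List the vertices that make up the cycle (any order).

DFS with gray/black marking from 8:
8 gray
  4 gray
    10 gray
    10 black
  4 black
  3 gray
    5 gray
      5→4: 4 black — skip
    5 black
    3→4: 4 black — skip
    9 gray
      9→10: 10 black — skip
      2 gray
      2 black
    9 black
    1 gray
      1→5: 5 black — skip
      6 gray
        7 gray
          7→10: 10 black — skip
          7→8: 8 is gray → back edge
Back edge closes the cycle 8 → 3 → 1 → 6 → 7 → 8; its vertices are {1, 3, 6, 7, 8}.

1, 3, 6, 7, 8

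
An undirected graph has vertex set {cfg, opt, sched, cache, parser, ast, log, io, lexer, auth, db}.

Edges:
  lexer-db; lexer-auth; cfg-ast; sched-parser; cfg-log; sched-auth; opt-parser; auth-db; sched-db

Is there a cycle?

Yes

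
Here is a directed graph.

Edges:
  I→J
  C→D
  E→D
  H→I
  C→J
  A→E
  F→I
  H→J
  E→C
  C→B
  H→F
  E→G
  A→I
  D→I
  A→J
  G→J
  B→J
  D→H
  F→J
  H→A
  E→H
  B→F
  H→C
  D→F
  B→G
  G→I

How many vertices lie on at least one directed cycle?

5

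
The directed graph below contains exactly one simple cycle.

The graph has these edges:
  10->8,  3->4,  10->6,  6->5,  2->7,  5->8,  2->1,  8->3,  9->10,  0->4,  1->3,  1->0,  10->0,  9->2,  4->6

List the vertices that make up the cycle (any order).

3, 4, 5, 6, 8

DFS with gray/black marking from 6:
6 gray
  5 gray
    8 gray
      3 gray
        4 gray
          4→6: 6 is gray → back edge
Back edge closes the cycle 6 → 5 → 8 → 3 → 4 → 6; its vertices are {3, 4, 5, 6, 8}.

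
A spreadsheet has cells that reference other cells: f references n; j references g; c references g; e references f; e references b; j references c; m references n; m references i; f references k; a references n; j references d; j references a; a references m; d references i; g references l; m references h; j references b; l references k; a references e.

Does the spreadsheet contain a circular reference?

No

DFS with white/gray/black marking, starting from g:
g gray
  l gray
    k gray
    k black
  l black
g black
a gray
  m gray
    i gray
    i black
    n gray
    n black
    h gray
    h black
  m black
  a→n: n black — skip
  e gray
    b gray
    b black
    f gray
      f→k: k black — skip
      f→n: n black — skip
    f black
  e black
a black
c gray
  c→g: g black — skip
c black
d gray
  d→i: i black — skip
d black
j gray
  j→g: g black — skip
  j→d: d black — skip
  j→b: b black — skip
  j→a: a black — skip
  j→c: c black — skip
j black
Every edge goes to a white or black vertex — no back edge, so the graph is acyclic.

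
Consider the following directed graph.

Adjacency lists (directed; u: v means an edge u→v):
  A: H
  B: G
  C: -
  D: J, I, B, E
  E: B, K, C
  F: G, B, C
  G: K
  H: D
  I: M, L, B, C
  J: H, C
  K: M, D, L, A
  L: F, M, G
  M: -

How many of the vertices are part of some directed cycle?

A vertex is on a directed cycle iff it belongs to a strongly connected component of size ≥ 2 (or has a self-loop).
The vertices on cycles are {A, B, D, E, F, G, H, I, J, K, L} — 11 in total.

11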